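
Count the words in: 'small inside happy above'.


Counting words by splitting on spaces:
  Word 1: 'small'
  Word 2: 'inside'
  Word 3: 'happy'
  Word 4: 'above'
Total words: 4

4


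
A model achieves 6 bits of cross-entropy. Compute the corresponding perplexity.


Perplexity formula: PP = 2^H
H = 6
PP = 2^6
Steps: 2^1 = 2, 2^2 = 4, 2^3 = 8, 2^4 = 16, 2^5 = 32, 2^6 = 64
PP = 64

64


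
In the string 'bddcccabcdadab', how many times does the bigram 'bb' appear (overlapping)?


Scanning 'bddcccabcdadab' for bigram 'bb':
  Position 0: 'bd' -> no
  Position 1: 'dd' -> no
  Position 2: 'dc' -> no
  Position 3: 'cc' -> no
  Position 4: 'cc' -> no
  Position 5: 'ca' -> no
  Position 6: 'ab' -> no
  Position 7: 'bc' -> no
  Position 8: 'cd' -> no
  Position 9: 'da' -> no
  Position 10: 'ad' -> no
  Position 11: 'da' -> no
  Position 12: 'ab' -> no
Total matches: 0

0


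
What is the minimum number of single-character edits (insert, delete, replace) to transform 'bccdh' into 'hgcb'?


Building DP table for s1='bccdh' (len 5) and s2='hgcb' (len 4):
       h  g  c  b
    0  1  2  3  4
  b 1  1  2  3  3
  c 2  2  2  2  3
  c 3  3  3  2  3
  d 4  4  4  3  3
  h 5  4  5  4  4
Edit distance = dp[5][4] = 4

4


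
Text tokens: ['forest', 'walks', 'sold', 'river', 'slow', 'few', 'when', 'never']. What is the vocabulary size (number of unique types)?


Listing all tokens and tracking unique types:
  Token 1: 'forest' -> NEW (unique so far: 1)
  Token 2: 'walks' -> NEW (unique so far: 2)
  Token 3: 'sold' -> NEW (unique so far: 3)
  Token 4: 'river' -> NEW (unique so far: 4)
  Token 5: 'slow' -> NEW (unique so far: 5)
  Token 6: 'few' -> NEW (unique so far: 6)
  Token 7: 'when' -> NEW (unique so far: 7)
  Token 8: 'never' -> NEW (unique so far: 8)
Unique types: ('few', 'forest', 'never', 'river', 'slow', 'sold', 'walks', 'when')
Vocabulary size: 8

8


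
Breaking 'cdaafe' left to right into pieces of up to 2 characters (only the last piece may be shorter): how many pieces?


'cdaafe' has 6 characters.
Chunking with max size 2:
  Chunk 1: 'cd' (positions 0-1)
  Chunk 2: 'aa' (positions 2-3)
  Chunk 3: 'fe' (positions 4-5)
Total chunks: ceil(6 / 2) = 3

3


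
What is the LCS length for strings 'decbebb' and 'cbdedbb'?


DP table for LCS of 'decbebb' and 'cbdedbb':
       c  b  d  e  d  b  b
    0  0  0  0  0  0  0  0
  d 0  0  0  1  1  1  1  1
  e 0  0  0  1  2  2  2  2
  c 0  1  1  1  2  2  2  2
  b 0  1  2  2  2  2  3  3
  e 0  1  2  2  3  3  3  3
  b 0  1  2  2  3  3  4  4
  b 0  1  2  2  3  3  4  5
LCS: 'cbebb'
LCS length = 5

5


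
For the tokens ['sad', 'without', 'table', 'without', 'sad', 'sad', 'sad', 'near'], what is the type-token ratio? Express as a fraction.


Tokens: 8
Unique types: ('near', 'sad', 'table', 'without') = 4
TTR = 4/8
Simplify: divide both by 4 -> 1/2
TTR = 1/2

1/2


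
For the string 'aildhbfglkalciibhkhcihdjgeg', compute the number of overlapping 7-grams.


String 'aildhbfglkalciibhkhcihdjgeg' has length L = 27.
Number of overlapping n-grams = L - n + 1
Substituting: 27 - 7 + 1 = 21

21


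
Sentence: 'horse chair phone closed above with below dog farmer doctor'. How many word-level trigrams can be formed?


Word trigrams from [10] words:
  Trigram 1: (horse chair phone)
  Trigram 2: (chair phone closed)
  Trigram 3: (phone closed above)
  Trigram 4: (closed above with)
  Trigram 5: (above with below)
  Trigram 6: (with below dog)
  Trigram 7: (below dog farmer)
  Trigram 8: (dog farmer doctor)
Total word trigrams: 10 - 2 = 8

8


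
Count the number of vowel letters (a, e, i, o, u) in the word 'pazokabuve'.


Scanning each character of 'pazokabuve':
  Position 1: 'p' -> consonant (running count: 0)
  Position 2: 'a' -> vowel (running count: 1)
  Position 3: 'z' -> consonant (running count: 1)
  Position 4: 'o' -> vowel (running count: 2)
  Position 5: 'k' -> consonant (running count: 2)
  Position 6: 'a' -> vowel (running count: 3)
  Position 7: 'b' -> consonant (running count: 3)
  Position 8: 'u' -> vowel (running count: 4)
  Position 9: 'v' -> consonant (running count: 4)
  Position 10: 'e' -> vowel (running count: 5)
Total vowels: 5

5


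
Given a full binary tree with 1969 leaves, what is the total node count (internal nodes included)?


Leaf nodes (terminals): 1969
Internal nodes = n - 1 = 1969 - 1 = 1968
Total = leaves + internal = 1969 + 1968 = 3937

3937


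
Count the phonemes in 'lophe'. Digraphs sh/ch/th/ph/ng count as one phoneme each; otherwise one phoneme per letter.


Parsing 'lophe' greedily, digraphs first:
  'l' -> consonant phoneme (phonemes so far: 1)
  'o' -> vowel phoneme (phonemes so far: 2)
  'ph' -> digraph (1 consonant phoneme) (phonemes so far: 3)
  'e' -> vowel phoneme (phonemes so far: 4)
Total phonemes: 4

4


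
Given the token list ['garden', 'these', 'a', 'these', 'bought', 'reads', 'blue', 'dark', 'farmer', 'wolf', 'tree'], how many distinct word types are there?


Listing all tokens and tracking unique types:
  Token 1: 'garden' -> NEW (unique so far: 1)
  Token 2: 'these' -> NEW (unique so far: 2)
  Token 3: 'a' -> NEW (unique so far: 3)
  Token 4: 'these' -> duplicate (unique so far: 3)
  Token 5: 'bought' -> NEW (unique so far: 4)
  Token 6: 'reads' -> NEW (unique so far: 5)
  Token 7: 'blue' -> NEW (unique so far: 6)
  Token 8: 'dark' -> NEW (unique so far: 7)
  Token 9: 'farmer' -> NEW (unique so far: 8)
  Token 10: 'wolf' -> NEW (unique so far: 9)
  Token 11: 'tree' -> NEW (unique so far: 10)
Unique types: ('a', 'blue', 'bought', 'dark', 'farmer', 'garden', 'reads', 'these', 'tree', 'wolf')
Vocabulary size: 10

10


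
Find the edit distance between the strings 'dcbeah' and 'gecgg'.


Building DP table for s1='dcbeah' (len 6) and s2='gecgg' (len 5):
       g  e  c  g  g
    0  1  2  3  4  5
  d 1  1  2  3  4  5
  c 2  2  2  2  3  4
  b 3  3  3  3  3  4
  e 4  4  3  4  4  4
  a 5  5  4  4  5  5
  h 6  6  5  5  5  6
Edit distance = dp[6][5] = 6

6


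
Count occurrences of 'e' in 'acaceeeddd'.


Scanning 'acaceeeddd' for 'e':
  Position 4: 'e' -> MATCH (count: 1)
  Position 5: 'e' -> MATCH (count: 2)
  Position 6: 'e' -> MATCH (count: 3)
Total occurrences of 'e': 3

3


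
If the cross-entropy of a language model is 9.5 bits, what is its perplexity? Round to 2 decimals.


Perplexity formula: PP = 2^H
H = 9.5
PP = 2^9.5
Decompose: 2^9.5 = 2^9 * 2^0.5 = 2^9 * sqrt(2)
2^9 = 512, sqrt(2) ~ 1.4142136
PP ~ 512 * 1.4142136 = 724.0773632
Rounded to 2 decimals: 724.08

724.08


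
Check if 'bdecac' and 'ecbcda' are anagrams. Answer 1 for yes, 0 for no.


Sort characters of 'bdecac': 'abccde'
Sort characters of 'ecbcda': 'abccde'
Sorted forms match -> they ARE anagrams
Result: 1

1


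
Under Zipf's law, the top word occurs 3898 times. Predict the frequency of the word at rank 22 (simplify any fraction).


Zipf's law: freq(rank) = f1 / rank
f1 = 3898, rank = 22
freq = 3898 / 22
GCD(3898, 22) = 2
Simplified: 1949/11

1949/11


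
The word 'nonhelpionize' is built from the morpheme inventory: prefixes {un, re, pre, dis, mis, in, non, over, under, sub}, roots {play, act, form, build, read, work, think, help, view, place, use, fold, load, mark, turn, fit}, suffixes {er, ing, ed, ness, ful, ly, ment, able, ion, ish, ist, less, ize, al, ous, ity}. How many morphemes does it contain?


Segmenting 'nonhelpionize' against the inventory:
  'non' -> prefix (morpheme 1)
  'help' -> root (morpheme 2)
  'ion' -> suffix (morpheme 3)
  'ize' -> suffix (morpheme 4)
Total morphemes: 4

4


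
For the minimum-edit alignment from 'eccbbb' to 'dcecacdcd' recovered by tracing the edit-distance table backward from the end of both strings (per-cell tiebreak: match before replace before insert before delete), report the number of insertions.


Edit distance = 6. Backtracking from cell (6, 9) with preference match > replace > insert > delete,
then listing the resulting alignment 'eccbbb' -> 'dcecacdcd' left to right:
  Step 1: insert 'd' [insertion #1]
  Step 2: insert 'c' [insertion #2]
  Step 3: keep 'e'
  Step 4: keep 'c'
  Step 5: insert 'a' [insertion #3]
  Step 6: keep 'c'
  Step 7: replace b->d
  Step 8: replace b->c
  Step 9: replace b->d
Total insertions: 3

3


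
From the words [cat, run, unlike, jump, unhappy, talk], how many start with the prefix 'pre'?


Checking each word for prefix 'pre':
  'cat' -> no (count: 0)
  'run' -> no (count: 0)
  'unlike' -> no (count: 0)
  'jump' -> no (count: 0)
  'unhappy' -> no (count: 0)
  'talk' -> no (count: 0)
Total with prefix 'pre': 0

0


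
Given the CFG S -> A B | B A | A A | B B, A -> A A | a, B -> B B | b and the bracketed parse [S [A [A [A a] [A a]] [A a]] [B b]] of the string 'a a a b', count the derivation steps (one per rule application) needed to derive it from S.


Every bracketed nonterminal node [X ...] in the tree is produced by exactly one rule application.
Reading the tree off as a leftmost derivation:
  Step 1: S  =>  A B   (applied S -> A B)
  Step 2: A B  =>  A A B   (applied A -> A A)
  Step 3: A A B  =>  A A A B   (applied A -> A A)
  Step 4: A A A B  =>  a A A B   (applied A -> a)
  Step 5: a A A B  =>  a a A B   (applied A -> a)
  Step 6: a a A B  =>  a a a B   (applied A -> a)
  Step 7: a a a B  =>  a a a b   (applied B -> b)
Final yield: a a a b
Total rewrite steps: 7

7


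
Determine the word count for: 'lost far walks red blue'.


Counting words by splitting on spaces:
  Word 1: 'lost'
  Word 2: 'far'
  Word 3: 'walks'
  Word 4: 'red'
  Word 5: 'blue'
Total words: 5

5


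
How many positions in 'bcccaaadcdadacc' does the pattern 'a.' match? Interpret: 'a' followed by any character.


Pattern: a. means 'a' followed by any character.
Scanning 'bcccaaadcdadacc' position-by-position:
  Pos 0: window 'bc' -> no
  Pos 1: window 'cc' -> no
  Pos 2: window 'cc' -> no
  Pos 3: window 'ca' -> no
  Pos 4: window 'aa' -> MATCH
  Pos 5: window 'aa' -> MATCH
  Pos 6: window 'ad' -> MATCH
  Pos 7: window 'dc' -> no
  Pos 8: window 'cd' -> no
  Pos 9: window 'da' -> no
  Pos 10: window 'ad' -> MATCH
  Pos 11: window 'da' -> no
  Pos 12: window 'ac' -> MATCH
  Pos 13: window 'cc' -> no
  Pos 14: window 'c' -> no
Total matches: 5

5


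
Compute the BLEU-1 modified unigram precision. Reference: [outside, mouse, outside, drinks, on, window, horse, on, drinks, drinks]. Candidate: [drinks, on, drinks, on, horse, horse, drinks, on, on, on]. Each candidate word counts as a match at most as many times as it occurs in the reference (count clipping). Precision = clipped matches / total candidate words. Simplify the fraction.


Reference word counts: {'drinks': 3, 'horse': 1, 'mouse': 1, 'on': 2, 'outside': 2, 'window': 1}
Checking each candidate word (with clipping):
  'drinks' -> in reference (ref count 3, used 1/3) -> match (matches: 1)
  'on' -> in reference (ref count 2, used 1/2) -> match (matches: 2)
  'drinks' -> in reference (ref count 3, used 2/3) -> match (matches: 3)
  'on' -> in reference (ref count 2, used 2/2) -> match (matches: 4)
  'horse' -> in reference (ref count 1, used 1/1) -> match (matches: 5)
  'horse' -> ref count 1 already used up (1/1) -> clipped, no match (matches: 5)
  'drinks' -> in reference (ref count 3, used 3/3) -> match (matches: 6)
  'on' -> ref count 2 already used up (2/2) -> clipped, no match (matches: 6)
  'on' -> ref count 2 already used up (2/2) -> clipped, no match (matches: 6)
  'on' -> ref count 2 already used up (2/2) -> clipped, no match (matches: 6)
Clipped matches: 6, Candidate length: 10
Precision = 6/10 = 3/5

3/5


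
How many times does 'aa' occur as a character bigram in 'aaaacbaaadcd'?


Scanning 'aaaacbaaadcd' for bigram 'aa':
  Position 0: 'aa' -> MATCH
  Position 1: 'aa' -> MATCH
  Position 2: 'aa' -> MATCH
  Position 3: 'ac' -> no
  Position 4: 'cb' -> no
  Position 5: 'ba' -> no
  Position 6: 'aa' -> MATCH
  Position 7: 'aa' -> MATCH
  Position 8: 'ad' -> no
  Position 9: 'dc' -> no
  Position 10: 'cd' -> no
Total matches: 5

5


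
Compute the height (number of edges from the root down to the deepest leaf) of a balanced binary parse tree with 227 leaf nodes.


In a balanced binary tree with n leaves the deepest leaf is ceil(log2(n)) edges below the root.
log2(227) = 7.8265
ceil(7.8265) = 8
height (edges) = 8

8


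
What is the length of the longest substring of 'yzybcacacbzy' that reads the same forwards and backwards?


Scanning 'yzybcacacbzy' for palindromic substrings.
Substring at positions 3-9: 'bcacacb'.
Check: reverse('bcacacb') = 'bcacacb' -> palindrome confirmed.
Neighbouring characters ('y' / 'z') break symmetry, so it cannot extend further.
No longer palindromic substring exists; longest length = 7

7


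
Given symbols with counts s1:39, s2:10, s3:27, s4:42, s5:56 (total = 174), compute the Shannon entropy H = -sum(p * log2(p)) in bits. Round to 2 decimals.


Computing entropy H = -sum(p_i * log2(p_i)):
  s1: p = 39/174 = 0.2241, -p*log2(p) = 0.4836
  s2: p = 10/174 = 0.0575, -p*log2(p) = 0.2368
  s3: p = 27/174 = 0.1552, -p*log2(p) = 0.4171
  s4: p = 42/174 = 0.2414, -p*log2(p) = 0.4950
  s5: p = 56/174 = 0.3218, -p*log2(p) = 0.5264
H = sum of terms = 2.1589
Rounded to 2 decimals: 2.16

2.16


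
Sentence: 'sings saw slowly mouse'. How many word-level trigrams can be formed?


Word trigrams from [4] words:
  Trigram 1: (sings saw slowly)
  Trigram 2: (saw slowly mouse)
Total word trigrams: 4 - 2 = 2

2


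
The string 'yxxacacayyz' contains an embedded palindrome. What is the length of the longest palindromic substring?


Scanning 'yxxacacayyz' for palindromic substrings.
Substring at positions 3-7: 'acaca'.
Check: reverse('acaca') = 'acaca' -> palindrome confirmed.
Neighbouring characters ('x' / 'y') break symmetry, so it cannot extend further.
No longer palindromic substring exists; longest length = 5

5


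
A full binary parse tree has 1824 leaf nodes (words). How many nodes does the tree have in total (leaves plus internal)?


Leaf nodes (terminals): 1824
Internal nodes = n - 1 = 1824 - 1 = 1823
Total = leaves + internal = 1824 + 1823 = 3647

3647


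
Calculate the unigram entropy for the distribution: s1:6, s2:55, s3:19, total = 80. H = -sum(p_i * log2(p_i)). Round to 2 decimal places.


Computing entropy H = -sum(p_i * log2(p_i)):
  s1: p = 6/80 = 0.0750, -p*log2(p) = 0.2803
  s2: p = 55/80 = 0.6875, -p*log2(p) = 0.3716
  s3: p = 19/80 = 0.2375, -p*log2(p) = 0.4926
H = sum of terms = 1.1445
Rounded to 2 decimals: 1.14

1.14


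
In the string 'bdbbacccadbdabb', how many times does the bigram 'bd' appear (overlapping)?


Scanning 'bdbbacccadbdabb' for bigram 'bd':
  Position 0: 'bd' -> MATCH
  Position 1: 'db' -> no
  Position 2: 'bb' -> no
  Position 3: 'ba' -> no
  Position 4: 'ac' -> no
  Position 5: 'cc' -> no
  Position 6: 'cc' -> no
  Position 7: 'ca' -> no
  Position 8: 'ad' -> no
  Position 9: 'db' -> no
  Position 10: 'bd' -> MATCH
  Position 11: 'da' -> no
  Position 12: 'ab' -> no
  Position 13: 'bb' -> no
Total matches: 2

2


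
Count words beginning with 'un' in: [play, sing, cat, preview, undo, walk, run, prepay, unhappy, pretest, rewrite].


Checking each word for prefix 'un':
  'play' -> no (count: 0)
  'sing' -> no (count: 0)
  'cat' -> no (count: 0)
  'preview' -> no (count: 0)
  'undo' -> YES, starts with 'un' (count: 1)
  'walk' -> no (count: 1)
  'run' -> no (count: 1)
  'prepay' -> no (count: 1)
  'unhappy' -> YES, starts with 'un' (count: 2)
  'pretest' -> no (count: 2)
  'rewrite' -> no (count: 2)
Total with prefix 'un': 2

2


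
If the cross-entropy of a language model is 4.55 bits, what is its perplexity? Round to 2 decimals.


Perplexity formula: PP = 2^H
H = 4.55
PP = 2^4.55
Decompose: 2^4.55 = 2^4 * 2^0.55
2^4 = 16, 2^0.55 ~ 1.4640857
PP ~ 16 * 1.4640857 = 23.4253712
Rounded to 2 decimals: 23.43

23.43


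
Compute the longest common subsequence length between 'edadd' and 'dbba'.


DP table for LCS of 'edadd' and 'dbba':
       d  b  b  a
    0  0  0  0  0
  e 0  0  0  0  0
  d 0  1  1  1  1
  a 0  1  1  1  2
  d 0  1  1  1  2
  d 0  1  1  1  2
LCS: 'da'
LCS length = 2

2


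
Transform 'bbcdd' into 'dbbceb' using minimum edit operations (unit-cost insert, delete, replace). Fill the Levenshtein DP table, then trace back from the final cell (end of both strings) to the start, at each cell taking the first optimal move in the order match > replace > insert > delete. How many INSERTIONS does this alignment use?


Edit distance = 3. Backtracking from cell (5, 6) with preference match > replace > insert > delete,
then listing the resulting alignment 'bbcdd' -> 'dbbceb' left to right:
  Step 1: insert 'd' [insertion #1]
  Step 2: keep 'b'
  Step 3: keep 'b'
  Step 4: keep 'c'
  Step 5: replace d->e
  Step 6: replace d->b
Total insertions: 1

1


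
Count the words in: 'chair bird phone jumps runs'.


Counting words by splitting on spaces:
  Word 1: 'chair'
  Word 2: 'bird'
  Word 3: 'phone'
  Word 4: 'jumps'
  Word 5: 'runs'
Total words: 5

5


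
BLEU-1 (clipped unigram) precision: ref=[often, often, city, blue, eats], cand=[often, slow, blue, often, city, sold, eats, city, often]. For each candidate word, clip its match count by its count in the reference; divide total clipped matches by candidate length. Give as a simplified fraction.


Reference word counts: {'blue': 1, 'city': 1, 'eats': 1, 'often': 2}
Checking each candidate word (with clipping):
  'often' -> in reference (ref count 2, used 1/2) -> match (matches: 1)
  'slow' -> not in reference -> no match (matches: 1)
  'blue' -> in reference (ref count 1, used 1/1) -> match (matches: 2)
  'often' -> in reference (ref count 2, used 2/2) -> match (matches: 3)
  'city' -> in reference (ref count 1, used 1/1) -> match (matches: 4)
  'sold' -> not in reference -> no match (matches: 4)
  'eats' -> in reference (ref count 1, used 1/1) -> match (matches: 5)
  'city' -> ref count 1 already used up (1/1) -> clipped, no match (matches: 5)
  'often' -> ref count 2 already used up (2/2) -> clipped, no match (matches: 5)
Clipped matches: 5, Candidate length: 9
Precision = 5/9

5/9


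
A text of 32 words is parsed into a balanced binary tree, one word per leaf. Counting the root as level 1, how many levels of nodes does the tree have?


In a balanced binary tree with n leaves the deepest leaf is ceil(log2(n)) edges below the root,
so counting node levels inclusive of root and leaves gives ceil(log2(n)) + 1 levels.
log2(32) = 5.0000
ceil(5.0000) = 5
levels = 5 + 1 = 6

6


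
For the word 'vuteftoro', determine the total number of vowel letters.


Scanning each character of 'vuteftoro':
  Position 1: 'v' -> consonant (running count: 0)
  Position 2: 'u' -> vowel (running count: 1)
  Position 3: 't' -> consonant (running count: 1)
  Position 4: 'e' -> vowel (running count: 2)
  Position 5: 'f' -> consonant (running count: 2)
  Position 6: 't' -> consonant (running count: 2)
  Position 7: 'o' -> vowel (running count: 3)
  Position 8: 'r' -> consonant (running count: 3)
  Position 9: 'o' -> vowel (running count: 4)
Total vowels: 4

4


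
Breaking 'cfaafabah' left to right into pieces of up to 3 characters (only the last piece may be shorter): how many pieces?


'cfaafabah' has 9 characters.
Chunking with max size 3:
  Chunk 1: 'cfa' (positions 0-2)
  Chunk 2: 'afa' (positions 3-5)
  Chunk 3: 'bah' (positions 6-8)
Total chunks: ceil(9 / 3) = 3

3


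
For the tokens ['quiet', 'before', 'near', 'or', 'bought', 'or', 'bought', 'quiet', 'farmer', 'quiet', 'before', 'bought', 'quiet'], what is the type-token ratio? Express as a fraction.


Tokens: 13
Unique types: ('before', 'bought', 'farmer', 'near', 'or', 'quiet') = 6
TTR = 6/13
Already in lowest terms.

6/13


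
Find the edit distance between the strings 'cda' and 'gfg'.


Building DP table for s1='cda' (len 3) and s2='gfg' (len 3):
       g  f  g
    0  1  2  3
  c 1  1  2  3
  d 2  2  2  3
  a 3  3  3  3
Edit distance = dp[3][3] = 3

3


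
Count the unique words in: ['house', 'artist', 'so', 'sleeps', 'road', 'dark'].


Listing all tokens and tracking unique types:
  Token 1: 'house' -> NEW (unique so far: 1)
  Token 2: 'artist' -> NEW (unique so far: 2)
  Token 3: 'so' -> NEW (unique so far: 3)
  Token 4: 'sleeps' -> NEW (unique so far: 4)
  Token 5: 'road' -> NEW (unique so far: 5)
  Token 6: 'dark' -> NEW (unique so far: 6)
Unique types: ('artist', 'dark', 'house', 'road', 'sleeps', 'so')
Vocabulary size: 6

6


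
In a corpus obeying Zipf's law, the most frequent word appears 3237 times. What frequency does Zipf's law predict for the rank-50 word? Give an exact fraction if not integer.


Zipf's law: freq(rank) = f1 / rank
f1 = 3237, rank = 50
freq = 3237 / 50
GCD(3237, 50) = 1
Simplified: 3237/50

3237/50


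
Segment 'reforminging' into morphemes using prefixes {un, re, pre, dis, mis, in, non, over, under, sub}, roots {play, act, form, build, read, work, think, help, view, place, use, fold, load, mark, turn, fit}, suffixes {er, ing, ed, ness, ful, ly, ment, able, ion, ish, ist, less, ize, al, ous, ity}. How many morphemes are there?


Segmenting 'reforminging' against the inventory:
  're' -> prefix (morpheme 1)
  'form' -> root (morpheme 2)
  'ing' -> suffix (morpheme 3)
  'ing' -> suffix (morpheme 4)
Total morphemes: 4

4


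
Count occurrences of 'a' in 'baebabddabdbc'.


Scanning 'baebabddabdbc' for 'a':
  Position 1: 'a' -> MATCH (count: 1)
  Position 4: 'a' -> MATCH (count: 2)
  Position 8: 'a' -> MATCH (count: 3)
Total occurrences of 'a': 3

3


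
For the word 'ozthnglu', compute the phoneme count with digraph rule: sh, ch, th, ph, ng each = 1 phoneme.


Parsing 'ozthnglu' greedily, digraphs first:
  'o' -> vowel phoneme (phonemes so far: 1)
  'z' -> consonant phoneme (phonemes so far: 2)
  'th' -> digraph (1 consonant phoneme) (phonemes so far: 3)
  'ng' -> digraph (1 consonant phoneme) (phonemes so far: 4)
  'l' -> consonant phoneme (phonemes so far: 5)
  'u' -> vowel phoneme (phonemes so far: 6)
Total phonemes: 6

6


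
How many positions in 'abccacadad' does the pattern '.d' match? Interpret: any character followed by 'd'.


Pattern: .d means any character followed by 'd'.
Scanning 'abccacadad' position-by-position:
  Pos 0: window 'ab' -> no
  Pos 1: window 'bc' -> no
  Pos 2: window 'cc' -> no
  Pos 3: window 'ca' -> no
  Pos 4: window 'ac' -> no
  Pos 5: window 'ca' -> no
  Pos 6: window 'ad' -> MATCH
  Pos 7: window 'da' -> no
  Pos 8: window 'ad' -> MATCH
  Pos 9: window 'd' -> no
Total matches: 2

2


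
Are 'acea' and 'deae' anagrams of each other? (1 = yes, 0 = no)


Sort characters of 'acea': 'aace'
Sort characters of 'deae': 'adee'
Sorted forms differ -> they are NOT anagrams
Result: 0

0


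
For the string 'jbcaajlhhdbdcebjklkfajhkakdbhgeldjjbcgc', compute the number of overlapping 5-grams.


String 'jbcaajlhhdbdcebjklkfajhkakdbhgeldjjbcgc' has length L = 39.
Number of overlapping n-grams = L - n + 1
Substituting: 39 - 5 + 1 = 35

35


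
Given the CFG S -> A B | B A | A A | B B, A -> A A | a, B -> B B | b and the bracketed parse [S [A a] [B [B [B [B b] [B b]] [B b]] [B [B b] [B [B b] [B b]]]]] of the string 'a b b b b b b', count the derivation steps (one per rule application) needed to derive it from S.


Every bracketed nonterminal node [X ...] in the tree is produced by exactly one rule application.
Reading the tree off as a leftmost derivation:
  Step 1: S  =>  A B   (applied S -> A B)
  Step 2: A B  =>  a B   (applied A -> a)
  Step 3: a B  =>  a B B   (applied B -> B B)
  Step 4: a B B  =>  a B B B   (applied B -> B B)
  Step 5: a B B B  =>  a B B B B   (applied B -> B B)
  Step 6: a B B B B  =>  a b B B B   (applied B -> b)
  Step 7: a b B B B  =>  a b b B B   (applied B -> b)
  Step 8: a b b B B  =>  a b b b B   (applied B -> b)
  Step 9: a b b b B  =>  a b b b B B   (applied B -> B B)
  Step 10: a b b b B B  =>  a b b b b B   (applied B -> b)
  Step 11: a b b b b B  =>  a b b b b B B   (applied B -> B B)
  Step 12: a b b b b B B  =>  a b b b b b B   (applied B -> b)
  Step 13: a b b b b b B  =>  a b b b b b b   (applied B -> b)
Final yield: a b b b b b b
Total rewrite steps: 13

13


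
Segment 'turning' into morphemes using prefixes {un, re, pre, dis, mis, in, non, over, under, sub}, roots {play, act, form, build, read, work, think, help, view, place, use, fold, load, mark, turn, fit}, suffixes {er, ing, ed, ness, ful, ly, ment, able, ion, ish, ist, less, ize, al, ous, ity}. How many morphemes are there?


Segmenting 'turning' against the inventory:
  'turn' -> root (morpheme 1)
  'ing' -> suffix (morpheme 2)
Total morphemes: 2

2


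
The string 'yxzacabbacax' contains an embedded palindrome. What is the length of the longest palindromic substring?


Scanning 'yxzacabbacax' for palindromic substrings.
Substring at positions 3-10: 'acabbaca'.
Check: reverse('acabbaca') = 'acabbaca' -> palindrome confirmed.
Neighbouring characters ('z' / 'x') break symmetry, so it cannot extend further.
No longer palindromic substring exists; longest length = 8

8


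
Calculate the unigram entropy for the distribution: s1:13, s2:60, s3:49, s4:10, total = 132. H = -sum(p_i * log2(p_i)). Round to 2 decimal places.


Computing entropy H = -sum(p_i * log2(p_i)):
  s1: p = 13/132 = 0.0985, -p*log2(p) = 0.3293
  s2: p = 60/132 = 0.4545, -p*log2(p) = 0.5170
  s3: p = 49/132 = 0.3712, -p*log2(p) = 0.5307
  s4: p = 10/132 = 0.0758, -p*log2(p) = 0.2820
H = sum of terms = 1.6590
Rounded to 2 decimals: 1.66

1.66


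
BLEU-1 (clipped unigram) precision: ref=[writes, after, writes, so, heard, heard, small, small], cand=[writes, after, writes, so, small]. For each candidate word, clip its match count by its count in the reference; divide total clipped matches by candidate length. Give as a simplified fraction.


Reference word counts: {'after': 1, 'heard': 2, 'small': 2, 'so': 1, 'writes': 2}
Checking each candidate word (with clipping):
  'writes' -> in reference (ref count 2, used 1/2) -> match (matches: 1)
  'after' -> in reference (ref count 1, used 1/1) -> match (matches: 2)
  'writes' -> in reference (ref count 2, used 2/2) -> match (matches: 3)
  'so' -> in reference (ref count 1, used 1/1) -> match (matches: 4)
  'small' -> in reference (ref count 2, used 1/2) -> match (matches: 5)
Clipped matches: 5, Candidate length: 5
Precision = 5/5 = 1

1


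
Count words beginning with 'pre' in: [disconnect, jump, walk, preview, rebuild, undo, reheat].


Checking each word for prefix 'pre':
  'disconnect' -> no (count: 0)
  'jump' -> no (count: 0)
  'walk' -> no (count: 0)
  'preview' -> YES, starts with 'pre' (count: 1)
  'rebuild' -> no (count: 1)
  'undo' -> no (count: 1)
  'reheat' -> no (count: 1)
Total with prefix 'pre': 1

1


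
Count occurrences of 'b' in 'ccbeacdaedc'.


Scanning 'ccbeacdaedc' for 'b':
  Position 2: 'b' -> MATCH (count: 1)
Total occurrences of 'b': 1

1


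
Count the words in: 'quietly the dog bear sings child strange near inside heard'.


Counting words by splitting on spaces:
  Word 1: 'quietly'
  Word 2: 'the'
  Word 3: 'dog'
  Word 4: 'bear'
  Word 5: 'sings'
  Word 6: 'child'
  Word 7: 'strange'
  Word 8: 'near'
  Word 9: 'inside'
  Word 10: 'heard'
Total words: 10

10


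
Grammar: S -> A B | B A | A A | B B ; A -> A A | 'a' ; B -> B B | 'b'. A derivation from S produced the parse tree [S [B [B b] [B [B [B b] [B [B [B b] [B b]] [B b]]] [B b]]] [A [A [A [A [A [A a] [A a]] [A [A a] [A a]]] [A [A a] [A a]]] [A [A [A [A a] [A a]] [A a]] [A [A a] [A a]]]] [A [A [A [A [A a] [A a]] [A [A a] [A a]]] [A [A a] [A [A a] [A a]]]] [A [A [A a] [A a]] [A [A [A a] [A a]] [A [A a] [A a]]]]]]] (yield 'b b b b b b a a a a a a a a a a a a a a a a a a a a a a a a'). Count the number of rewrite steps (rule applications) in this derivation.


Every bracketed nonterminal node [X ...] in the tree is produced by exactly one rule application.
Reading the tree off as a leftmost derivation:
  Step 1: S  =>  B A   (applied S -> B A)
  Step 2: B A  =>  B B A   (applied B -> B B)
  Step 3: B B A  =>  b B A   (applied B -> b)
  Step 4: b B A  =>  b B B A   (applied B -> B B)
  Step 5: b B B A  =>  b B B B A   (applied B -> B B)
  Step 6: b B B B A  =>  b b B B A   (applied B -> b)
  Step 7: b b B B A  =>  b b B B B A   (applied B -> B B)
  Step 8: b b B B B A  =>  b b B B B B A   (applied B -> B B)
  Step 9: b b B B B B A  =>  b b b B B B A   (applied B -> b)
  Step 10: b b b B B B A  =>  b b b b B B A   (applied B -> b)
  Step 11: b b b b B B A  =>  b b b b b B A   (applied B -> b)
  Step 12: b b b b b B A  =>  b b b b b b A   (applied B -> b)
  Step 13: b b b b b b A  =>  b b b b b b A A   (applied A -> A A)
  Step 14: b b b b b b A A  =>  b b b b b b A A A   (applied A -> A A)
  Step 15: b b b b b b A A A  =>  b b b b b b A A A A   (applied A -> A A)
  Step 16: b b b b b b A A A A  =>  b b b b b b A A A A A   (applied A -> A A)
  Step 17: b b b b b b A A A A A  =>  b b b b b b A A A A A A   (applied A -> A A)
  Step 18: b b b b b b A A A A A A  =>  b b b b b b a A A A A A   (applied A -> a)
  Step 19: b b b b b b a A A A A A  =>  b b b b b b a a A A A A   (applied A -> a)
  Step 20: b b b b b b a a A A A A  =>  b b b b b b a a A A A A A   (applied A -> A A)
  Step 21: b b b b b b a a A A A A A  =>  b b b b b b a a a A A A A   (applied A -> a)
  Step 22: b b b b b b a a a A A A A  =>  b b b b b b a a a a A A A   (applied A -> a)
  Step 23: b b b b b b a a a a A A A  =>  b b b b b b a a a a A A A A   (applied A -> A A)
  Step 24: b b b b b b a a a a A A A A  =>  b b b b b b a a a a a A A A   (applied A -> a)
  Step 25: b b b b b b a a a a a A A A  =>  b b b b b b a a a a a a A A   (applied A -> a)
  Step 26: b b b b b b a a a a a a A A  =>  b b b b b b a a a a a a A A A   (applied A -> A A)
  Step 27: b b b b b b a a a a a a A A A  =>  b b b b b b a a a a a a A A A A   (applied A -> A A)
  Step 28: b b b b b b a a a a a a A A A A  =>  b b b b b b a a a a a a A A A A A   (applied A -> A A)
  Step 29: b b b b b b a a a a a a A A A A A  =>  b b b b b b a a a a a a a A A A A   (applied A -> a)
  Step 30: b b b b b b a a a a a a a A A A A  =>  b b b b b b a a a a a a a a A A A   (applied A -> a)
  Step 31: b b b b b b a a a a a a a a A A A  =>  b b b b b b a a a a a a a a a A A   (applied A -> a)
  Step 32: b b b b b b a a a a a a a a a A A  =>  b b b b b b a a a a a a a a a A A A   (applied A -> A A)
  Step 33: b b b b b b a a a a a a a a a A A A  =>  b b b b b b a a a a a a a a a a A A   (applied A -> a)
  Step 34: b b b b b b a a a a a a a a a a A A  =>  b b b b b b a a a a a a a a a a a A   (applied A -> a)
  Step 35: b b b b b b a a a a a a a a a a a A  =>  b b b b b b a a a a a a a a a a a A A   (applied A -> A A)
  Step 36: b b b b b b a a a a a a a a a a a A A  =>  b b b b b b a a a a a a a a a a a A A A   (applied A -> A A)
  Step 37: b b b b b b a a a a a a a a a a a A A A  =>  b b b b b b a a a a a a a a a a a A A A A   (applied A -> A A)
  Step 38: b b b b b b a a a a a a a a a a a A A A A  =>  b b b b b b a a a a a a a a a a a A A A A A   (applied A -> A A)
  Step 39: b b b b b b a a a a a a a a a a a A A A A A  =>  b b b b b b a a a a a a a a a a a a A A A A   (applied A -> a)
  Step 40: b b b b b b a a a a a a a a a a a a A A A A  =>  b b b b b b a a a a a a a a a a a a a A A A   (applied A -> a)
  Step 41: b b b b b b a a a a a a a a a a a a a A A A  =>  b b b b b b a a a a a a a a a a a a a A A A A   (applied A -> A A)
  Step 42: b b b b b b a a a a a a a a a a a a a A A A A  =>  b b b b b b a a a a a a a a a a a a a a A A A   (applied A -> a)
  Step 43: b b b b b b a a a a a a a a a a a a a a A A A  =>  b b b b b b a a a a a a a a a a a a a a a A A   (applied A -> a)
  Step 44: b b b b b b a a a a a a a a a a a a a a a A A  =>  b b b b b b a a a a a a a a a a a a a a a A A A   (applied A -> A A)
  Step 45: b b b b b b a a a a a a a a a a a a a a a A A A  =>  b b b b b b a a a a a a a a a a a a a a a a A A   (applied A -> a)
  Step 46: b b b b b b a a a a a a a a a a a a a a a a A A  =>  b b b b b b a a a a a a a a a a a a a a a a A A A   (applied A -> A A)
  Step 47: b b b b b b a a a a a a a a a a a a a a a a A A A  =>  b b b b b b a a a a a a a a a a a a a a a a a A A   (applied A -> a)
  Step 48: b b b b b b a a a a a a a a a a a a a a a a a A A  =>  b b b b b b a a a a a a a a a a a a a a a a a a A   (applied A -> a)
  Step 49: b b b b b b a a a a a a a a a a a a a a a a a a A  =>  b b b b b b a a a a a a a a a a a a a a a a a a A A   (applied A -> A A)
  Step 50: b b b b b b a a a a a a a a a a a a a a a a a a A A  =>  b b b b b b a a a a a a a a a a a a a a a a a a A A A   (applied A -> A A)
  Step 51: b b b b b b a a a a a a a a a a a a a a a a a a A A A  =>  b b b b b b a a a a a a a a a a a a a a a a a a a A A   (applied A -> a)
  Step 52: b b b b b b a a a a a a a a a a a a a a a a a a a A A  =>  b b b b b b a a a a a a a a a a a a a a a a a a a a A   (applied A -> a)
  Step 53: b b b b b b a a a a a a a a a a a a a a a a a a a a A  =>  b b b b b b a a a a a a a a a a a a a a a a a a a a A A   (applied A -> A A)
  Step 54: b b b b b b a a a a a a a a a a a a a a a a a a a a A A  =>  b b b b b b a a a a a a a a a a a a a a a a a a a a A A A   (applied A -> A A)
  Step 55: b b b b b b a a a a a a a a a a a a a a a a a a a a A A A  =>  b b b b b b a a a a a a a a a a a a a a a a a a a a a A A   (applied A -> a)
  Step 56: b b b b b b a a a a a a a a a a a a a a a a a a a a a A A  =>  b b b b b b a a a a a a a a a a a a a a a a a a a a a a A   (applied A -> a)
  Step 57: b b b b b b a a a a a a a a a a a a a a a a a a a a a a A  =>  b b b b b b a a a a a a a a a a a a a a a a a a a a a a A A   (applied A -> A A)
  Step 58: b b b b b b a a a a a a a a a a a a a a a a a a a a a a A A  =>  b b b b b b a a a a a a a a a a a a a a a a a a a a a a a A   (applied A -> a)
  Step 59: b b b b b b a a a a a a a a a a a a a a a a a a a a a a a A  =>  b b b b b b a a a a a a a a a a a a a a a a a a a a a a a a   (applied A -> a)
Final yield: b b b b b b a a a a a a a a a a a a a a a a a a a a a a a a
Total rewrite steps: 59

59


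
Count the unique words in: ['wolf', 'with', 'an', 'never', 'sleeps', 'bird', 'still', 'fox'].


Listing all tokens and tracking unique types:
  Token 1: 'wolf' -> NEW (unique so far: 1)
  Token 2: 'with' -> NEW (unique so far: 2)
  Token 3: 'an' -> NEW (unique so far: 3)
  Token 4: 'never' -> NEW (unique so far: 4)
  Token 5: 'sleeps' -> NEW (unique so far: 5)
  Token 6: 'bird' -> NEW (unique so far: 6)
  Token 7: 'still' -> NEW (unique so far: 7)
  Token 8: 'fox' -> NEW (unique so far: 8)
Unique types: ('an', 'bird', 'fox', 'never', 'sleeps', 'still', 'with', 'wolf')
Vocabulary size: 8

8


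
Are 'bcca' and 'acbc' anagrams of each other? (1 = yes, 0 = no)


Sort characters of 'bcca': 'abcc'
Sort characters of 'acbc': 'abcc'
Sorted forms match -> they ARE anagrams
Result: 1

1


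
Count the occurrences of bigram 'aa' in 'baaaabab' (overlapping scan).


Scanning 'baaaabab' for bigram 'aa':
  Position 0: 'ba' -> no
  Position 1: 'aa' -> MATCH
  Position 2: 'aa' -> MATCH
  Position 3: 'aa' -> MATCH
  Position 4: 'ab' -> no
  Position 5: 'ba' -> no
  Position 6: 'ab' -> no
Total matches: 3

3


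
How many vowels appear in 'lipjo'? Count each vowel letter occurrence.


Scanning each character of 'lipjo':
  Position 1: 'l' -> consonant (running count: 0)
  Position 2: 'i' -> vowel (running count: 1)
  Position 3: 'p' -> consonant (running count: 1)
  Position 4: 'j' -> consonant (running count: 1)
  Position 5: 'o' -> vowel (running count: 2)
Total vowels: 2

2


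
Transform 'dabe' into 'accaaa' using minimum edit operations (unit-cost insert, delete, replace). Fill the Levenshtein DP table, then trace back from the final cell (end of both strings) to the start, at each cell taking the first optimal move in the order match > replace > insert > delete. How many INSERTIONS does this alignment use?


Edit distance = 5. Backtracking from cell (4, 6) with preference match > replace > insert > delete,
then listing the resulting alignment 'dabe' -> 'accaaa' left to right:
  Step 1: insert 'a' [insertion #1]
  Step 2: insert 'c' [insertion #2]
  Step 3: replace d->c
  Step 4: keep 'a'
  Step 5: replace b->a
  Step 6: replace e->a
Total insertions: 2

2


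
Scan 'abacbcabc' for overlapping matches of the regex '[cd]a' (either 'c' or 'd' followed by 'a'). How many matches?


Pattern: [cd]a means either 'c' or 'd' followed by 'a'.
Scanning 'abacbcabc' position-by-position:
  Pos 0: window 'ab' -> no
  Pos 1: window 'ba' -> no
  Pos 2: window 'ac' -> no
  Pos 3: window 'cb' -> no
  Pos 4: window 'bc' -> no
  Pos 5: window 'ca' -> MATCH
  Pos 6: window 'ab' -> no
  Pos 7: window 'bc' -> no
  Pos 8: window 'c' -> no
Total matches: 1

1


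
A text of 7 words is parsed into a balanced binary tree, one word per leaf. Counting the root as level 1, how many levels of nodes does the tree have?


In a balanced binary tree with n leaves the deepest leaf is ceil(log2(n)) edges below the root,
so counting node levels inclusive of root and leaves gives ceil(log2(n)) + 1 levels.
log2(7) = 2.8074
ceil(2.8074) = 3
levels = 3 + 1 = 4

4


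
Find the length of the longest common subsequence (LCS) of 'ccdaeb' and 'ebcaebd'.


DP table for LCS of 'ccdaeb' and 'ebcaebd':
       e  b  c  a  e  b  d
    0  0  0  0  0  0  0  0
  c 0  0  0  1  1  1  1  1
  c 0  0  0  1  1  1  1  1
  d 0  0  0  1  1  1  1  2
  a 0  0  0  1  2  2  2  2
  e 0  1  1  1  2  3  3  3
  b 0  1  2  2  2  3  4  4
LCS: 'caeb'
LCS length = 4

4


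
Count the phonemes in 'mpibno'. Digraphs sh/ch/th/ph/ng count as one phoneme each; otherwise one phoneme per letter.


Parsing 'mpibno' greedily, digraphs first:
  'm' -> consonant phoneme (phonemes so far: 1)
  'p' -> consonant phoneme (phonemes so far: 2)
  'i' -> vowel phoneme (phonemes so far: 3)
  'b' -> consonant phoneme (phonemes so far: 4)
  'n' -> consonant phoneme (phonemes so far: 5)
  'o' -> vowel phoneme (phonemes so far: 6)
Total phonemes: 6

6


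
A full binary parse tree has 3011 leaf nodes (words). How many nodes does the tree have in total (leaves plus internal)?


Leaf nodes (terminals): 3011
Internal nodes = n - 1 = 3011 - 1 = 3010
Total = leaves + internal = 3011 + 3010 = 6021

6021


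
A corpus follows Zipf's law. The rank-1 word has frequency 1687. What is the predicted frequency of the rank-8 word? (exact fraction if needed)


Zipf's law: freq(rank) = f1 / rank
f1 = 1687, rank = 8
freq = 1687 / 8
GCD(1687, 8) = 1
Simplified: 1687/8

1687/8


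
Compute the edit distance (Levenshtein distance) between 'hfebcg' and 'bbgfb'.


Building DP table for s1='hfebcg' (len 6) and s2='bbgfb' (len 5):
       b  b  g  f  b
    0  1  2  3  4  5
  h 1  1  2  3  4  5
  f 2  2  2  3  3  4
  e 3  3  3  3  4  4
  b 4  3  3  4  4  4
  c 5  4  4  4  5  5
  g 6  5  5  4  5  6
Edit distance = dp[6][5] = 6

6


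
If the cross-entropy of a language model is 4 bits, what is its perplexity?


Perplexity formula: PP = 2^H
H = 4
PP = 2^4
Steps: 2^1 = 2, 2^2 = 4, 2^3 = 8, 2^4 = 16
PP = 16

16


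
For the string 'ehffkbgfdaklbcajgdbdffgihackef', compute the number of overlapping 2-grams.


String 'ehffkbgfdaklbcajgdbdffgihackef' has length L = 30.
Number of overlapping n-grams = L - n + 1
Substituting: 30 - 2 + 1 = 29

29


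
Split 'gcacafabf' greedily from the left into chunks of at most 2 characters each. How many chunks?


'gcacafabf' has 9 characters.
Chunking with max size 2:
  Chunk 1: 'gc' (positions 0-1)
  Chunk 2: 'ac' (positions 2-3)
  Chunk 3: 'af' (positions 4-5)
  Chunk 4: 'ab' (positions 6-7)
  Chunk 5: 'f' (positions 8-8)
Total chunks: ceil(9 / 2) = 5

5


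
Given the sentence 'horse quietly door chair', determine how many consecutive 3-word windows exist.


Word trigrams from [4] words:
  Trigram 1: (horse quietly door)
  Trigram 2: (quietly door chair)
Total word trigrams: 4 - 2 = 2

2


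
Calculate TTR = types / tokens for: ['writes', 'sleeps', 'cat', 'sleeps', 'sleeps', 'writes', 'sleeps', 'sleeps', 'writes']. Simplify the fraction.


Tokens: 9
Unique types: ('cat', 'sleeps', 'writes') = 3
TTR = 3/9
Simplify: divide both by 3 -> 1/3
TTR = 1/3

1/3
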